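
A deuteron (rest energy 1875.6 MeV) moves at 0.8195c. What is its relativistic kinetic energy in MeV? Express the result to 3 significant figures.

Lorentz factor: γ = (1 − 0.67158025)^(−1/2) = 1.74496.
Kinetic energy: K = (γ − 1)mc² = (1.74496 − 1) × 1875.6 MeV = 0.74496 × 1875.6 = 1400 MeV.

1400 MeV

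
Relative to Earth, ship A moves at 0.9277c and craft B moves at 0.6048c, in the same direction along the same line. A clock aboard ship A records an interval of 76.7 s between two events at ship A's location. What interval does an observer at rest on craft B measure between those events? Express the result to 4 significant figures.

The velocity of ship A relative to craft B is (0.9277 − 0.6048)c / (1 − 0.9277×0.6048) = 0.73566c; relative speed 0.73566c.
At |u| = 0.73566c, γ = (1 − 0.541196)^(−1/2) = 1.4763.
The clock on ship A records proper time, so craft B measures Δt = γΔτ = 1.4763 × 76.7 = 113.2 s.

113.2 s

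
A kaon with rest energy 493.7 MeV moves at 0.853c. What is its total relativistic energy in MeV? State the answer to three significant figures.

946 MeV

γ = 1/√(1 − β²) = 1/√(1 − 0.727609) = 1/√0.272391 = 1/0.521911 = 1.916.
Total energy: E = γmc² = 1.916 × 493.7 MeV = 946 MeV.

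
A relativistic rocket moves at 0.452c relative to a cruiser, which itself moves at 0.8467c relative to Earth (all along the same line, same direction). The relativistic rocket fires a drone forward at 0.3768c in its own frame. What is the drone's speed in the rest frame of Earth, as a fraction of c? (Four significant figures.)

Compose velocities in two stages. Stage 1 (into S'): u₁ = (0.3768+0.452)/(1+0.3768×0.452) = 0.70819.
Stage 2 (into S): u = (0.70819+0.8467)/(1+0.70819×0.8467) = 0.97203, so the speed is 0.9720c.

0.9720c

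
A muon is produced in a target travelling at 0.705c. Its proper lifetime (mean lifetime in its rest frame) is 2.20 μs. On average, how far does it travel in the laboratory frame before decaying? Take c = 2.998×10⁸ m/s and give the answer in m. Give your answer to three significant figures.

Lorentz factor: γ = (1 − 0.497025)^(−1/2) = 1.41.
Lab-frame lifetime: Δt = γτ = 1.41 × 2.20 μs = 3.102 μs.
Distance: d = vΔt = 0.705 × 2.998×10⁸ m/s × 3.1020×10^-6 s = 656 m.

656 m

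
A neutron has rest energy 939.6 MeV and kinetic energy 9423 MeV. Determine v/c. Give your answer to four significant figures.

0.9959

γ = 1 + K/(mc²) = 1 + 9423/939.6 = 11.029.
β = √(1 − 1/γ²) = √(1 − 0.00822106) = √0.99177894 = 0.9959.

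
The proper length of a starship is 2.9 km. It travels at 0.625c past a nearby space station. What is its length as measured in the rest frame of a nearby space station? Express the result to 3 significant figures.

Lorentz factor: γ = (1 − 0.390625)^(−1/2) = 1.281.
Length contraction: L = L₀/γ = 2.9/1.281 = 2.26 km.

2.26 km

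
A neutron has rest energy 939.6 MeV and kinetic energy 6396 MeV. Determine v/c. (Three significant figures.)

γ = 1 + K/(mc²) = 1 + 6396/939.6 = 7.8072.
β = √(1 − 1/γ²) = √(1 − 0.0164063) = √0.9835937 = 0.992.

0.992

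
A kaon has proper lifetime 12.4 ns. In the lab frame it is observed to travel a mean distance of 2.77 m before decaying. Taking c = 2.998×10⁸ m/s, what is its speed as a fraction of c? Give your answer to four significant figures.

0.5975c

Let x = d/(cτ) = 2.770 m / (2.998×10⁸ m/s × 1.240×10^-8 s) = 0.74512. Since d = βγcτ, x = βγ = β/√(1−β²).
Solving: β² = x²/(1+x²) = 0.555204/1.555204 = 0.356998, so β = 0.5975.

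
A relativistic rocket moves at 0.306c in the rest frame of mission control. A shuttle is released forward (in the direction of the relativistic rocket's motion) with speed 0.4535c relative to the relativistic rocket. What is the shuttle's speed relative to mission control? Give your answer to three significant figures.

0.667c

In units of c, u = (u' + v)/(1 + u'v) with u' = 0.4535 and v = 0.306.
Numerator: 0.4535 + 0.306 = 0.7595. Denominator: 1 + (0.4535)(0.306) = 1.138771.
u = 0.7595/1.138771 = 0.66695, so the speed is 0.667c.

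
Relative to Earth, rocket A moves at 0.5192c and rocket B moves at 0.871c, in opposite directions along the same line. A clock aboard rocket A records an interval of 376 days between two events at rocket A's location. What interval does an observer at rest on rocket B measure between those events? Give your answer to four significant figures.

Speed of rocket A in rocket B's frame: u = (v_A + v_B)/(1 + v_A v_B/c²) = (0.5192 + 0.871)/(1 + 0.5192×0.871) = 1.3902/1.4522232 = 0.95729; |u| = 0.95729c.
At |u| = 0.95729c, γ = (1 − 0.916404)^(−1/2) = 3.4587.
Rocket A's interval is proper; time dilation gives Δt_B = γΔτ = 3.4587 × 376 days = 1300 days.

1300 days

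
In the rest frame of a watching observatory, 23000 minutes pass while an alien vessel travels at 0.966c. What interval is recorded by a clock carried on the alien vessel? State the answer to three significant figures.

With β = 0.966, γ = 1/√(1 − 0.966²) = 1/√0.066844 = 3.8678.
The alien vessel's clock runs slow as seen from a watching observatory, so Δτ = Δt/γ = 23000/3.8678 = 5950 minutes.

5950 minutes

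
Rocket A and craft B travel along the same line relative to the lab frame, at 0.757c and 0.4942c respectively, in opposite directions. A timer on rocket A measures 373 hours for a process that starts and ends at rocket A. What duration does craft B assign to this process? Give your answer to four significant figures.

The velocity of rocket A relative to craft B is (0.757 + 0.4942)c / (1 + 0.757×0.4942) = 0.91055c; relative speed 0.91055c.
At |u| = 0.91055c, γ = (1 − 0.829101)^(−1/2) = 2.419.
Rocket A's interval is proper; time dilation gives Δt_B = γΔτ = 2.419 × 373 hours = 902.3 hours.

902.3 hours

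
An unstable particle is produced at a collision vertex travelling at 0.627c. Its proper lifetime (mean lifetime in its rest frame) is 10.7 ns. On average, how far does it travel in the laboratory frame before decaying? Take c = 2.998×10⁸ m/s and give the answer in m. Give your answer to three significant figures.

With β = 0.627, γ = 1/√(1 − 0.627²) = 1/√0.606871 = 1.2837.
Lab-frame lifetime: Δt = γτ = 1.2837 × 10.7 ns = 13.736 ns.
Distance: d = vΔt = 0.627 × 2.998×10⁸ m/s × 1.3736×10^-8 s = 2.58 m.

2.58 m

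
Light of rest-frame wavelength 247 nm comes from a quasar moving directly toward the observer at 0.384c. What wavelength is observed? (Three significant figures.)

Relativistic Doppler for wavelength: λ_obs = λ_src · √((1−β)/(1+β)).
With β = 0.384: factor = √(0.616/1.384) = 0.66715.
λ_obs = 247 × 0.66715 = 165 nm.

165 nm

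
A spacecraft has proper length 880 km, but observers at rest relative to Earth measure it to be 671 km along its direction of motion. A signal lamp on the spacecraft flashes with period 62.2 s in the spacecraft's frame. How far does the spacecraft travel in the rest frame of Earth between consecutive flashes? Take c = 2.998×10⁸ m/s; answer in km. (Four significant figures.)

1.582×10^7 km

γ = L₀/L = 880/671 = 1.31148.
β = √(1 − 1/γ²) = 0.64699. Lab-frame period = γτ = 1.31148×62.2 s = 81.574 s. Distance = βc × γτ = 0.64699 × 2.998×10⁸ m/s × 81.574 s = 1.5823×10^10 m = 1.582×10^7 km.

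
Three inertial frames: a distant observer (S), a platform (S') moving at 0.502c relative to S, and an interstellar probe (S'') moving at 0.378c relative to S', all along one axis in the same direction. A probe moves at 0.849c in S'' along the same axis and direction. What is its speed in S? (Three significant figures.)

0.976c

Compose velocities in two stages. Stage 1 (into S'): u₁ = (0.849+0.378)/(1+0.849×0.378) = 0.9289.
Stage 2 (into S): u = (0.9289+0.502)/(1+0.9289×0.502) = 0.97585, so the speed is 0.976c.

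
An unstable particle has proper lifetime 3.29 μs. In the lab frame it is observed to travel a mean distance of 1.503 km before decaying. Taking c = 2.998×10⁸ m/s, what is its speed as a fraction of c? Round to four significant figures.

Lab distance = (lab lifetime)·v = γτ·βc, so βγ = d/(cτ) = 1503/(2.998×10⁸ × 3.290×10^-6) = 1.5238.
With βγ = 1.5238: γ² = 1 + (βγ)² = 3.32197, and β = (βγ)/γ = 1.5238/1.82263 = 0.8360.

0.8360c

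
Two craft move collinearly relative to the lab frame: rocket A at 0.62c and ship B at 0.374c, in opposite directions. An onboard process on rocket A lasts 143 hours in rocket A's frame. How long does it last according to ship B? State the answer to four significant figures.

242.1 hours

The velocity of rocket A relative to ship B is (0.62 + 0.374)c / (1 + 0.62×0.374) = 0.8069c; relative speed 0.8069c.
γ for this relative speed: γ = 1/√(1 − 0.651088) = 1.6929.
The clock on rocket A records proper time, so ship B measures Δt = γΔτ = 1.6929 × 143 = 242.1 hours.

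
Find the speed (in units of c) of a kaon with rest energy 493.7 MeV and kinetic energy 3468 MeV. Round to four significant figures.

0.9922c

K = (γ−1)mc², so γ = 1 + 3468/493.7 = 8.0245.
Then v/c = √(1 − γ⁻²) = √(1 − 0.0155297) = √0.9844703 = 0.9922.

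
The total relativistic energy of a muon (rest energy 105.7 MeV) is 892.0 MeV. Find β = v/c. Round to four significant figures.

0.9930

Total energy E = γmc² gives γ = 892.0/105.7 = 8.439.
Hence β = √(1 − 1/γ²) = √(1 − 0.0140416) = √0.9859584 = 0.9930.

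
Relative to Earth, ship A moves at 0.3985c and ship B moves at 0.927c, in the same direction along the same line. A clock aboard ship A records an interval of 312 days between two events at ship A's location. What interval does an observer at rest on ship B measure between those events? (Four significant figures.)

571.9 days

Transform ship A's velocity into ship B's frame: (0.3985 − 0.927)/(1 − 0.3985·0.927) = −0.5285/0.6305905, so the relative speed is 0.8381c.
γ for this relative speed: γ = 1/√(1 − 0.702412) = 1.8331.
The clock on ship A records proper time, so ship B measures Δt = γΔτ = 1.8331 × 312 = 571.9 days.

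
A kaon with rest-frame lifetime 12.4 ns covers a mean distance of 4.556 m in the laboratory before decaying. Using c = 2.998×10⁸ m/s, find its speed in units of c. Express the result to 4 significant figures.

Lab distance = (lab lifetime)·v = γτ·βc, so βγ = d/(cτ) = 4.556/(2.998×10⁸ × 1.240×10^-8) = 1.2255.
With βγ = 1.2255: γ² = 1 + (βγ)² = 2.50185, and β = (βγ)/γ = 1.2255/1.58172 = 0.7748.

0.7748c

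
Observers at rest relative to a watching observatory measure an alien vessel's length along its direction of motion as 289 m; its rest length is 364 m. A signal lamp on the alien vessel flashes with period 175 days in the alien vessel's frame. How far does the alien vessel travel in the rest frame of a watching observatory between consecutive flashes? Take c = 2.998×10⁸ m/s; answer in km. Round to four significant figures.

From L = L₀/γ: γ = 364/289 = 1.25952.
β = √(1 − 1/γ²) = 0.60798. Lab-frame period = γτ = 1.25952×175 days = 220.42 days. Distance = βc × γτ = 0.60798 × 2.998×10⁸ m/s × 19044288 s = 3.4712×10^15 m = 3.471×10^12 km.

3.471×10^12 km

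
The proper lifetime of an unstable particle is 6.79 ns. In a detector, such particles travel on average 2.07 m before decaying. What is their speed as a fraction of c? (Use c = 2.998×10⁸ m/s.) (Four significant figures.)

0.7130c

d = βγcτ ⇒ βγ = d/(cτ) = 2.070 m / (2.035642 m) = 1.0169.
β = (βγ)/√(1+(βγ)²) = 1.0169/√2.03409 = 0.7130.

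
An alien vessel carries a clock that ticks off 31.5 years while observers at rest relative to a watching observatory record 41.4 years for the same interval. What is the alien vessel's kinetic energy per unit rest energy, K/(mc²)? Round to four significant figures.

γ = Δt/Δτ = 41.4/31.5 = 1.31429.
Since K = (γ−1)mc², K/(mc²) = 1.31429 − 1 = 0.3143.

0.3143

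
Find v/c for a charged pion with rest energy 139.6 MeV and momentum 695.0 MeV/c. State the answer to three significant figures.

pc/(mc²) = 695.0/139.6 = 4.9785 = βγ = β/√(1−β²).
So β² = x²/(1 + x²) with x = 4.9785: x² = 24.7855, β² = 24.7855/25.7855 = 0.961219, β = 0.980.

0.980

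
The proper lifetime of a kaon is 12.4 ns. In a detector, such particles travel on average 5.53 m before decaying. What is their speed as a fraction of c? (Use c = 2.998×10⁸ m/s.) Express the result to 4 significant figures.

d = βγcτ ⇒ βγ = d/(cτ) = 5.530 m / (3.71752 m) = 1.4876.
β = (βγ)/√(1+(βγ)²) = 1.4876/√3.21295 = 0.8299.

0.8299c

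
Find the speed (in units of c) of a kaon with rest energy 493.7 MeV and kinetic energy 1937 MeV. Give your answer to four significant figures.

K = (γ−1)mc², so γ = 1 + 1937/493.7 = 4.9234.
Then v/c = √(1 − γ⁻²) = √(1 − 0.0412544) = √0.9587456 = 0.9792.

0.9792c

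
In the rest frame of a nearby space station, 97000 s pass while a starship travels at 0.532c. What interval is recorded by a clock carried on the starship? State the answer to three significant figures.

82100 s

Lorentz factor: γ = (1 − 0.283024)^(−1/2) = 1.181.
The moving clock records proper time: Δτ = Δt/γ = 97000/1.181 = 82100 s.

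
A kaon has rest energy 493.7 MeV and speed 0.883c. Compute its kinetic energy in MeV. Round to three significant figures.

γ = 1/√(1 − β²) = 1/√(1 − 0.779689) = 1/√0.220311 = 1/0.469373 = 2.1305.
Kinetic energy: K = (γ − 1)mc² = (2.1305 − 1) × 493.7 MeV = 1.1305 × 493.7 = 558 MeV.

558 MeV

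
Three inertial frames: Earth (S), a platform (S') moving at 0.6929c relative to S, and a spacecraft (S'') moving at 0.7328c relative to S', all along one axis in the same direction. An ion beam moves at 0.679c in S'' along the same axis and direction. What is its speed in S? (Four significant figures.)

Compose velocities in two stages. Stage 1 (into S'): u₁ = (0.679+0.7328)/(1+0.679×0.7328) = 0.94273.
Stage 2 (into S): u = (0.94273+0.6929)/(1+0.94273×0.6929) = 0.98936, so the speed is 0.9894c.

0.9894c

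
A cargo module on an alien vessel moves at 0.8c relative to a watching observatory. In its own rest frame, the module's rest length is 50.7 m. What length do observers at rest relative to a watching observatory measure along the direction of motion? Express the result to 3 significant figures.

Lorentz factor: γ = (1 − 0.64)^(−1/2) = 1.6667.
Along the direction of motion the measured length is L₀/γ = 50.7/1.6667 = 30.4 m.

30.4 m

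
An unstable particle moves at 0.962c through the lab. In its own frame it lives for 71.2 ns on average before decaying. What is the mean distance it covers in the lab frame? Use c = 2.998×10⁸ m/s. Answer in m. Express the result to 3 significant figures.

75.2 m

β² = 0.925444, so γ = 1/√0.074556 = 3.6623.
Lab-frame lifetime: Δt = γτ = 3.6623 × 71.2 ns = 260.76 ns.
Distance: d = vΔt = 0.962 × 2.998×10⁸ m/s × 2.6076×10^-7 s = 75.2 m.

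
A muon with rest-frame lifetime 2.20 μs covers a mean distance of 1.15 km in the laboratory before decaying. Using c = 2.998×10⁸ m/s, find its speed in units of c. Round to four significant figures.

0.8675c

d = βγcτ ⇒ βγ = d/(cτ) = 1150 m / (659.56 m) = 1.7436.
β = (βγ)/√(1+(βγ)²) = 1.7436/√4.04014 = 0.8675.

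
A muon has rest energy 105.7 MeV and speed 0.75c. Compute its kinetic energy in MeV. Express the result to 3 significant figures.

With β = 0.75, γ = 1/√(1 − 0.75²) = 1/√0.4375 = 1.51186.
Kinetic energy: K = (γ − 1)mc² = (1.51186 − 1) × 105.7 MeV = 0.51186 × 105.7 = 54.1 MeV.

54.1 MeV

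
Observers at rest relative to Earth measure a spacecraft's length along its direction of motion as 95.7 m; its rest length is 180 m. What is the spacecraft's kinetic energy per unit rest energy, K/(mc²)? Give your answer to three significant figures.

0.881

Length contraction gives γ = L₀/L = 180/95.7 = 1.88088.
Since K = (γ−1)mc², K/(mc²) = 1.88088 − 1 = 0.881.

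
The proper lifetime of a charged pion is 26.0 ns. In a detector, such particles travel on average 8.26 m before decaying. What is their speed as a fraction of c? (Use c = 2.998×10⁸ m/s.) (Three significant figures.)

0.727c

Let x = d/(cτ) = 8.260 m / (2.998×10⁸ m/s × 2.600×10^-8 s) = 1.0597. Since d = βγcτ, x = βγ = β/√(1−β²).
Solving: β² = x²/(1+x²) = 1.12296/2.12296 = 0.52896, so β = 0.727.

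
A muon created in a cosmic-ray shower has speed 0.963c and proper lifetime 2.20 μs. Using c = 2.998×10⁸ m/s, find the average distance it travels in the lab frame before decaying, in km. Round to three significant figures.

2.36 km

β² = 0.927369, so γ = 1/√0.072631 = 3.7106.
Lab-frame lifetime: Δt = γτ = 3.7106 × 2.20 μs = 8.1633 μs.
Distance: d = vΔt = 0.963 × 2.998×10⁸ m/s × 8.1633×10^-6 s = 2360 m = 2.36 km.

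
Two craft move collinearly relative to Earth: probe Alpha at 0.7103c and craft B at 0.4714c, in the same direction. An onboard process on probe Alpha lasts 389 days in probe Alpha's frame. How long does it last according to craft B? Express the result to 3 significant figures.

417 days

Speed of probe Alpha in craft B's frame: u = (v_A − v_B)/(1 − v_A v_B/c²) = (0.7103 − 0.4714)/(1 − 0.7103×0.4714) = 0.2389/0.66516458 = 0.35916; |u| = 0.35916c.
γ for this relative speed: γ = 1/√(1 − 0.128996) = 1.0715.
The clock on probe Alpha records proper time, so craft B measures Δt = γΔτ = 1.0715 × 389 = 417 days.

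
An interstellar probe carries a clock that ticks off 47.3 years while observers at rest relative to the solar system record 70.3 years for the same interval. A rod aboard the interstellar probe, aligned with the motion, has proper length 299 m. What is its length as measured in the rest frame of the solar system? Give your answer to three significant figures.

The time-dilation ratio gives γ = 70.3/47.3 = 1.48626.
L = L₀/γ = 299/1.48626 = 201 m.

201 m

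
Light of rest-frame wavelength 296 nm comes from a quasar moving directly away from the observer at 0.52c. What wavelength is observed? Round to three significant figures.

527 nm

Relativistic Doppler for wavelength: λ_obs = λ_src · √((1+β)/(1−β)).
With β = 0.52: factor = √(1.52/0.48) = 1.7795.
λ_obs = 296 × 1.7795 = 527 nm.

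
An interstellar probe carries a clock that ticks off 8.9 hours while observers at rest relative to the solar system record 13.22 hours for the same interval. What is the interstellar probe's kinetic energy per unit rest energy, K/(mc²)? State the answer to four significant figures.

From Δt = γΔτ: γ = 13.22/8.9 = 1.48539.
K/(mc²) = γ − 1 = 1.48539 − 1 = 0.4854.

0.4854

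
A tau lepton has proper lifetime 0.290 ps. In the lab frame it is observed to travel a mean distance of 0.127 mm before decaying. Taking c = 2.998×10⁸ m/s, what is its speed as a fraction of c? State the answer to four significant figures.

0.8252c

d = βγcτ ⇒ βγ = d/(cτ) = 1.270×10^-4 m / (8.6942×10^-5 m) = 1.4607.
β = (βγ)/√(1+(βγ)²) = 1.4607/√3.13364 = 0.8252.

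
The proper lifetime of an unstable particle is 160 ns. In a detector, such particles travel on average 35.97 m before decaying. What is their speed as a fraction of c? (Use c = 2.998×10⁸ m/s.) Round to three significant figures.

0.600c

Lab distance = (lab lifetime)·v = γτ·βc, so βγ = d/(cτ) = 35.97/(2.998×10⁸ × 1.600×10^-7) = 0.74987.
With βγ = 0.74987: γ² = 1 + (βγ)² = 1.562305, and β = (βγ)/γ = 0.74987/1.24992 = 0.600.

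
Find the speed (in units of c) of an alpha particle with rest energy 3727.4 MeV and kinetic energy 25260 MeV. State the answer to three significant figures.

0.992c

K = (γ−1)mc², so γ = 1 + 25260/3727.4 = 7.7768.
Then v/c = √(1 − γ⁻²) = √(1 − 0.0165348) = √0.9834652 = 0.992.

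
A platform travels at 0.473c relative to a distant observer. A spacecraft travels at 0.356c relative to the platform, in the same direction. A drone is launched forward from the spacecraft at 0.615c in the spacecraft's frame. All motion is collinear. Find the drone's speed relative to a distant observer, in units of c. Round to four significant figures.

Compose velocities in two stages. Stage 1 (into S'): u₁ = (0.615+0.356)/(1+0.615×0.356) = 0.79659.
Stage 2 (into S): u = (0.79659+0.473)/(1+0.79659×0.473) = 0.92214, so the speed is 0.9221c.

0.9221c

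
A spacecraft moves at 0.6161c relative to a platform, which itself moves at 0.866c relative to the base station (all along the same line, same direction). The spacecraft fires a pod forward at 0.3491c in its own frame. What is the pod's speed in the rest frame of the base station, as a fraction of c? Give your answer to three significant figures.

0.984c

Compose velocities in two stages. Stage 1 (into S'): u₁ = (0.3491+0.6161)/(1+0.3491×0.6161) = 0.79435.
Stage 2 (into S): u = (0.79435+0.866)/(1+0.79435×0.866) = 0.98367, so the speed is 0.984c.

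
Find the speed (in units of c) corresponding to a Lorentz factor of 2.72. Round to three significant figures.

β = √(1 − 1/γ²) = √(1 − 1/7.3984) = √0.864836 = 0.930.

0.930c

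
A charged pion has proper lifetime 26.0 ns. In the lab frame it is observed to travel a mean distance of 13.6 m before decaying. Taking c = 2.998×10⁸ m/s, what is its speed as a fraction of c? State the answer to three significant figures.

d = βγcτ ⇒ βγ = d/(cτ) = 13.60 m / (7.7948 m) = 1.7448.
β = (βγ)/√(1+(βγ)²) = 1.7448/√4.04433 = 0.868.

0.868c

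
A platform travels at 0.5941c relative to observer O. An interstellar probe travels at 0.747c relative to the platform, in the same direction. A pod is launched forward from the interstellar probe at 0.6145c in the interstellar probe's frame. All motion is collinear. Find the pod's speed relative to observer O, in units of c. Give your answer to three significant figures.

Compose velocities in two stages. Stage 1 (into S'): u₁ = (0.6145+0.747)/(1+0.6145×0.747) = 0.93315.
Stage 2 (into S): u = (0.93315+0.5941)/(1+0.93315×0.5941) = 0.98254, so the speed is 0.983c.

0.983c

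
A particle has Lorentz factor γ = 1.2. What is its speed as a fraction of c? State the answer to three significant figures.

β = √(1 − 1/γ²) = √(1 − 1/1.44) = √0.305556 = 0.553.

0.553c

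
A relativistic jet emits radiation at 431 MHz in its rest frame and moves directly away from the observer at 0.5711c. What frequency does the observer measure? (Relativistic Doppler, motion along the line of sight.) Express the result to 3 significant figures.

Relativistic Doppler (source moving away): f_obs = f_src · √((1−β)/(1+β)).
With β = 0.5711: factor = √(0.4289/1.5711) = 0.52249.
f_obs = 431 × 0.52249 = 225 MHz.

225 MHz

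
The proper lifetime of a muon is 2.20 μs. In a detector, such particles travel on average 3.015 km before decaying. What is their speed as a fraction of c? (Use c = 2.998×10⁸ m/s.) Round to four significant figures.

0.9769c

d = βγcτ ⇒ βγ = d/(cτ) = 3015 m / (659.56 m) = 4.5712.
β = (βγ)/√(1+(βγ)²) = 4.5712/√21.8959 = 0.9769.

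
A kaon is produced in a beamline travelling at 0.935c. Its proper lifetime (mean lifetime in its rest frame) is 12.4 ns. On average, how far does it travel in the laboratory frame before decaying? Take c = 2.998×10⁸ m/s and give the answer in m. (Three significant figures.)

9.80 m

β² = 0.874225, so γ = 1/√0.125775 = 2.8197.
Lab-frame lifetime: Δt = γτ = 2.8197 × 12.4 ns = 34.964 ns.
Distance: d = vΔt = 0.935 × 2.998×10⁸ m/s × 3.4964×10^-8 s = 9.80 m.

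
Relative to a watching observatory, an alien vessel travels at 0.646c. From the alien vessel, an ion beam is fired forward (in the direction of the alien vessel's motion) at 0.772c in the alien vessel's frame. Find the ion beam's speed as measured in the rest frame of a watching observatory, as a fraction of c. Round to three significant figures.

Relativistic velocity addition: u = (u' + v)/(1 + u'v/c²), with u' = 0.772c and v = 0.646c.
Numerator: 0.772 + 0.646 = 1.418. Denominator: 1 + (0.772)(0.646) = 1.498712.
u = 1.418/1.498712 = 0.94615, so the speed is 0.946c.

0.946c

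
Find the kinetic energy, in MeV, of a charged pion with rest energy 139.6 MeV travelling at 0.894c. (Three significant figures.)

172 MeV

γ = 1/√(1 − β²) = 1/√(1 − 0.799236) = 1/√0.200764 = 1/0.448067 = 2.2318.
Kinetic energy: K = (γ − 1)mc² = (2.2318 − 1) × 139.6 MeV = 1.2318 × 139.6 = 172 MeV.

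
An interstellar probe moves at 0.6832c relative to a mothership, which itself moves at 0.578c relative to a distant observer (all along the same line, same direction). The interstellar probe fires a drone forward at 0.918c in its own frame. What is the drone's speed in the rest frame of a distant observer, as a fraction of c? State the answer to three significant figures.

0.996c

First combine the drone and interstellar probe (S''→S'): u₁ = (0.918 + 0.6832)/(1 + 0.918×0.6832) = 1.6012/1.6271776 = 0.98404.
Then combine with the mothership (S'→S): u = (0.98404 + 0.578)/(1 + 0.98404×0.578) = 1.56204/1.56877512 = 0.99571.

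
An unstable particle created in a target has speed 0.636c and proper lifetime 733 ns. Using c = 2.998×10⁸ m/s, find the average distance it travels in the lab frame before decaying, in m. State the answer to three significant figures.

With β = 0.636, γ = 1/√(1 − 0.636²) = 1/√0.595504 = 1.2959.
Lab-frame lifetime: Δt = γτ = 1.2959 × 733 ns = 949.89 ns.
Distance: d = vΔt = 0.636 × 2.998×10⁸ m/s × 9.4989×10^-7 s = 181 m.

181 m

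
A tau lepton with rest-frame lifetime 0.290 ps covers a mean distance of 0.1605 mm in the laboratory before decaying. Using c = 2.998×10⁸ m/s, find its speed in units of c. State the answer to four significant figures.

Let x = d/(cτ) = 1.605×10^-4 m / (2.998×10⁸ m/s × 2.900×10^-13 s) = 1.8461. Since d = βγcτ, x = βγ = β/√(1−β²).
Solving: β² = x²/(1+x²) = 3.40809/4.40809 = 0.773144, so β = 0.8793.

0.8793c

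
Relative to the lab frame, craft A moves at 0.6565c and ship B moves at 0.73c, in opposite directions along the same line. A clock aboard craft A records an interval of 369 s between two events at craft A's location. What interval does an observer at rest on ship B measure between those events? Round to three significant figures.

1060 s

Transform craft A's velocity into ship B's frame: (0.6565 + 0.73)/(1 + 0.6565·0.73) = 1.3865/1.479245, so the relative speed is 0.9373c.
At |u| = 0.9373c, γ = (1 − 0.878531)^(−1/2) = 2.8692.
Craft A's interval is proper; time dilation gives Δt_B = γΔτ = 2.8692 × 369 s = 1060 s.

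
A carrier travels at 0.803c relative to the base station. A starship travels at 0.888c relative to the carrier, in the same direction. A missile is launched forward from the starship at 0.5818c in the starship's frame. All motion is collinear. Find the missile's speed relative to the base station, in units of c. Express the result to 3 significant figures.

0.997c

Apply u = (u'+v)/(1+u'v) twice. Missile in the carrier frame: (0.5818+0.888)/(1+0.5818·0.888) = 1.4698/1.5166384 = 0.96912c.
That velocity, transformed to the rest frame of the base station: (0.96912+0.803)/(1+0.96912·0.803) = 1.77212/1.77820336 = 0.99658c.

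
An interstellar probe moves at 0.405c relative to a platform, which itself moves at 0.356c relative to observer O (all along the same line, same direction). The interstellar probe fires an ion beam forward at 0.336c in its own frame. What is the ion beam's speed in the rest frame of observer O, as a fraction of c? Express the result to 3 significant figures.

0.818c

Compose velocities in two stages. Stage 1 (into S'): u₁ = (0.336+0.405)/(1+0.336×0.405) = 0.65224.
Stage 2 (into S): u = (0.65224+0.356)/(1+0.65224×0.356) = 0.81825, so the speed is 0.818c.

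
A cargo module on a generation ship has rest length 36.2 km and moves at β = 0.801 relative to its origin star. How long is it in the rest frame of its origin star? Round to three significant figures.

Lorentz factor: γ = (1 − 0.641601)^(−1/2) = 1.6704.
Length contraction: L = L₀/γ = 36.2/1.6704 = 21.7 km.

21.7 km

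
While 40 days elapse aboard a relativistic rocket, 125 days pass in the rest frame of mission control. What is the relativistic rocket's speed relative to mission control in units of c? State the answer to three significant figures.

0.947c

γ = Δt/Δτ = 125/40 = 3.125.
β = √(1 − 1/γ²) = √(1 − 0.1024) = √0.8976 = 0.947.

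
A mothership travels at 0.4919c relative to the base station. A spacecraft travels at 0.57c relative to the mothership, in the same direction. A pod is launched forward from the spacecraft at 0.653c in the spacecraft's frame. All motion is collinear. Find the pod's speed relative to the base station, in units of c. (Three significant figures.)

First combine the pod and spacecraft (S''→S'): u₁ = (0.653 + 0.57)/(1 + 0.653×0.57) = 1.223/1.37221 = 0.89126.
Then combine with the mothership (S'→S): u = (0.89126 + 0.4919)/(1 + 0.89126×0.4919) = 1.38316/1.438410794 = 0.96159.

0.962c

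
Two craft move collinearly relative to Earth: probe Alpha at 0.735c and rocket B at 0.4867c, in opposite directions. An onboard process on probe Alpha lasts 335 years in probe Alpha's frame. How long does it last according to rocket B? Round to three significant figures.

The velocity of probe Alpha relative to rocket B is (0.735 + 0.4867)c / (1 + 0.735×0.4867) = 0.89981c; relative speed 0.89981c.
At |u| = 0.89981c, γ = (1 − 0.809658)^(−1/2) = 2.2921.
The clock on probe Alpha records proper time, so rocket B measures Δt = γΔτ = 2.2921 × 335 = 768 years.

768 years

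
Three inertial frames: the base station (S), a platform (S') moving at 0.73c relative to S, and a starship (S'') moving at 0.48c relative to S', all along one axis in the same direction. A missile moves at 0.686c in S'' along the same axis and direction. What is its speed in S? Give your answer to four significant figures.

Compose velocities in two stages. Stage 1 (into S'): u₁ = (0.686+0.48)/(1+0.686×0.48) = 0.87717.
Stage 2 (into S): u = (0.87717+0.73)/(1+0.87717×0.73) = 0.97978, so the speed is 0.9798c.

0.9798c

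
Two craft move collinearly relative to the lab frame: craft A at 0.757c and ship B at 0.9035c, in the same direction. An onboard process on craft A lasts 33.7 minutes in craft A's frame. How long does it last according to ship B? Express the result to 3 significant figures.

Transform craft A's velocity into ship B's frame: (0.757 − 0.9035)/(1 − 0.757·0.9035) = −0.1465/0.3160505, so the relative speed is 0.46353c.
At |u| = 0.46353c, γ = (1 − 0.21486)^(−1/2) = 1.1286.
Craft A's interval is proper; time dilation gives Δt_B = γΔτ = 1.1286 × 33.7 minutes = 38.0 minutes.

38.0 minutes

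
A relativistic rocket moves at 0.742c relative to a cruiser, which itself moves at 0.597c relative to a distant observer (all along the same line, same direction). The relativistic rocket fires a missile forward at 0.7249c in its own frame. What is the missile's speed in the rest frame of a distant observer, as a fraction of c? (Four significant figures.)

0.9881c

Apply u = (u'+v)/(1+u'v) twice. Missile in the cruiser frame: (0.7249+0.742)/(1+0.7249·0.742) = 1.4669/1.5378758 = 0.95385c.
That velocity, transformed to the rest frame of a distant observer: (0.95385+0.597)/(1+0.95385·0.597) = 1.55085/1.56944845 = 0.98815c.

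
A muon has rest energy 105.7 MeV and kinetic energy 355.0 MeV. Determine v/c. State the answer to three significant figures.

γ = 1 + K/(mc²) = 1 + 355.0/105.7 = 4.3586.
β = √(1 − 1/γ²) = √(1 − 0.0526388) = √0.9473612 = 0.973.

0.973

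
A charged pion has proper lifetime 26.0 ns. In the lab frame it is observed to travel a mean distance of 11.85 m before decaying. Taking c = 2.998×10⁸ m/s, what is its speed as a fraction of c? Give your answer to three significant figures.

d = βγcτ ⇒ βγ = d/(cτ) = 11.85 m / (7.7948 m) = 1.5202.
β = (βγ)/√(1+(βγ)²) = 1.5202/√3.31101 = 0.835.

0.835c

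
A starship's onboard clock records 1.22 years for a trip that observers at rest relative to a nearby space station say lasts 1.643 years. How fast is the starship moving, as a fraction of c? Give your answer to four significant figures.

γ = Δt/Δτ = 1.643/1.22 = 1.3467.
β = √(1 − 1/γ²) = √(1 − 0.551389) = √0.448611 = 0.6698.

0.6698c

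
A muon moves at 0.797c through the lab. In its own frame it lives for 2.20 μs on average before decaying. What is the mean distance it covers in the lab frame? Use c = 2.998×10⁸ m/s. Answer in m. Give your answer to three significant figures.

870 m

γ = 1/√(1 − β²) = 1/√(1 − 0.635209) = 1/√0.364791 = 1/0.603979 = 1.6557.
Lab-frame lifetime: Δt = γτ = 1.6557 × 2.20 μs = 3.6425 μs.
Distance: d = vΔt = 0.797 × 2.998×10⁸ m/s × 3.6425×10^-6 s = 870 m.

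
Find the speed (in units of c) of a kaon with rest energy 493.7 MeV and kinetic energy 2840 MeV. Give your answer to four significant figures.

0.9890c

γ = 1 + K/(mc²) = 1 + 2840/493.7 = 6.7525.
β = √(1 − 1/γ²) = √(1 − 0.0219316) = √0.9780684 = 0.9890.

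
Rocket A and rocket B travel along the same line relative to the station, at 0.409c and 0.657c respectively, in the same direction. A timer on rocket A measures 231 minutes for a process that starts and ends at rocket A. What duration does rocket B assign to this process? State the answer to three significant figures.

246 minutes

The velocity of rocket A relative to rocket B is (0.409 − 0.657)c / (1 − 0.409×0.657) = −0.33913c; relative speed 0.33913c.
At |u| = 0.33913c, γ = (1 − 0.115009)^(−1/2) = 1.063.
Rocket A's interval is proper; time dilation gives Δt_B = γΔτ = 1.063 × 231 minutes = 246 minutes.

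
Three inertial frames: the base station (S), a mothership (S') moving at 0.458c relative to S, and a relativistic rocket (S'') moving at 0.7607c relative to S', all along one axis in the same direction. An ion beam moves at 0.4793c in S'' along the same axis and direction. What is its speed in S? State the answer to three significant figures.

0.965c

Compose velocities in two stages. Stage 1 (into S'): u₁ = (0.4793+0.7607)/(1+0.4793×0.7607) = 0.90869.
Stage 2 (into S): u = (0.90869+0.458)/(1+0.90869×0.458) = 0.96505, so the speed is 0.965c.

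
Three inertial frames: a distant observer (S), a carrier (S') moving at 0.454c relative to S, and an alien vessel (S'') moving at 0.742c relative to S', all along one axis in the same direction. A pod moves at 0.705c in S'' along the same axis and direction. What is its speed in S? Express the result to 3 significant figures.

Apply u = (u'+v)/(1+u'v) twice. Pod in the carrier frame: (0.705+0.742)/(1+0.705·0.742) = 1.447/1.52311 = 0.95003c.
That velocity, transformed to the rest frame of a distant observer: (0.95003+0.454)/(1+0.95003·0.454) = 1.40403/1.43131362 = 0.98094c.

0.981c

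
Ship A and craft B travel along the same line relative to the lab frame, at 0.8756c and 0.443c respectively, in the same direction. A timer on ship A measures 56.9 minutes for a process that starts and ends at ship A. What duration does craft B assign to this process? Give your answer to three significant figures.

80.4 minutes

The velocity of ship A relative to craft B is (0.8756 − 0.443)c / (1 − 0.8756×0.443) = 0.70674c; relative speed 0.70674c.
At |u| = 0.70674c, γ = (1 − 0.499481)^(−1/2) = 1.4135.
Ship A's interval is proper; time dilation gives Δt_B = γΔτ = 1.4135 × 56.9 minutes = 80.4 minutes.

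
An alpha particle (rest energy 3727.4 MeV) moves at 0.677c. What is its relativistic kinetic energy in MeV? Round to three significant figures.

1340 MeV

γ = 1/√(1 − β²) = 1/√(1 − 0.458329) = 1/√0.541671 = 1/0.735983 = 1.35873.
Kinetic energy: K = (γ − 1)mc² = (1.35873 − 1) × 3727.4 MeV = 0.35873 × 3727.4 = 1340 MeV.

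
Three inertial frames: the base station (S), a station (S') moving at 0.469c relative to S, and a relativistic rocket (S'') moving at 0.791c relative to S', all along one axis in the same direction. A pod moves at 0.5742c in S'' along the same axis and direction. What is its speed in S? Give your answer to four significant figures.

First combine the pod and relativistic rocket (S''→S'): u₁ = (0.5742 + 0.791)/(1 + 0.5742×0.791) = 1.3652/1.4541922 = 0.9388.
Then combine with the station (S'→S): u = (0.9388 + 0.469)/(1 + 0.9388×0.469) = 1.4078/1.4402972 = 0.97744.

0.9774c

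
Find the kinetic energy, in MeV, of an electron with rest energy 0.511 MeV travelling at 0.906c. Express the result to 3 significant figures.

With β = 0.906, γ = 1/√(1 − 0.906²) = 1/√0.179164 = 2.3625.
Kinetic energy: K = (γ − 1)mc² = (2.3625 − 1) × 0.511 MeV = 1.3625 × 0.511 = 0.696 MeV.

0.696 MeV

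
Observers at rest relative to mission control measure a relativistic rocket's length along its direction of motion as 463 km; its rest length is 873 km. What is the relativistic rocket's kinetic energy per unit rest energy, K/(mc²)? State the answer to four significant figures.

0.8855

Length contraction gives γ = L₀/L = 873/463 = 1.88553.
Since K = (γ−1)mc², K/(mc²) = 1.88553 − 1 = 0.8855.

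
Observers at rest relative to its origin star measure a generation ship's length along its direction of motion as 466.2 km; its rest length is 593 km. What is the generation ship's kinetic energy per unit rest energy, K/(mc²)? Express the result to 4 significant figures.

From L = L₀/γ: γ = 593/466.2 = 1.27199.
Since K = (γ−1)mc², K/(mc²) = 1.27199 − 1 = 0.2720.

0.2720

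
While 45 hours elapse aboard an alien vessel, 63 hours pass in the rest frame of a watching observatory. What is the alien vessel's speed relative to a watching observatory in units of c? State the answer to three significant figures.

0.700c

γ = Δt/Δτ = 63/45 = 1.4.
β = √(1 − 1/γ²) = √(1 − 0.510204) = √0.489796 = 0.700.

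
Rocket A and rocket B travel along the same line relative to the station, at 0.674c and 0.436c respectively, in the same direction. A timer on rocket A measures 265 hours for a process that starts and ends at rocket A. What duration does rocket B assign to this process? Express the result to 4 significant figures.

Speed of rocket A in rocket B's frame: u = (v_A − v_B)/(1 − v_A v_B/c²) = (0.674 − 0.436)/(1 − 0.674×0.436) = 0.238/0.706136 = 0.33705; |u| = 0.33705c.
At |u| = 0.33705c, γ = (1 − 0.113603)^(−1/2) = 1.0622.
Rocket A's interval is proper; time dilation gives Δt_B = γΔτ = 1.0622 × 265 hours = 281.5 hours.

281.5 hours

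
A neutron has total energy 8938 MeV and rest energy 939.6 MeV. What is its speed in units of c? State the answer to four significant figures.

0.9945c

γ = E/(mc²) = 8938/939.6 = 9.5126.
β = √(1 − 1/γ²) = √(1 − 0.011051) = √0.988949 = 0.9945.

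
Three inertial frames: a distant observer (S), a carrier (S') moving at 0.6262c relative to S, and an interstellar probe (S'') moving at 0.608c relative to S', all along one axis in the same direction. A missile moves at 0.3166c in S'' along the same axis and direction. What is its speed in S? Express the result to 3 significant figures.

0.943c

Compose velocities in two stages. Stage 1 (into S'): u₁ = (0.3166+0.608)/(1+0.3166×0.608) = 0.77535.
Stage 2 (into S): u = (0.77535+0.6262)/(1+0.77535×0.6262) = 0.94347, so the speed is 0.943c.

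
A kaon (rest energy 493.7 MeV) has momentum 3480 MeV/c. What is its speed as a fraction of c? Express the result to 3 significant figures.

βγ = pc/(mc²) = 3480/493.7 = 7.0488.
Since γ² = 1 + (βγ)² = 50.6856, γ = √50.6856 = 7.11938, and β = (βγ)/γ = 7.0488/7.11938 = 0.990.

0.990c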